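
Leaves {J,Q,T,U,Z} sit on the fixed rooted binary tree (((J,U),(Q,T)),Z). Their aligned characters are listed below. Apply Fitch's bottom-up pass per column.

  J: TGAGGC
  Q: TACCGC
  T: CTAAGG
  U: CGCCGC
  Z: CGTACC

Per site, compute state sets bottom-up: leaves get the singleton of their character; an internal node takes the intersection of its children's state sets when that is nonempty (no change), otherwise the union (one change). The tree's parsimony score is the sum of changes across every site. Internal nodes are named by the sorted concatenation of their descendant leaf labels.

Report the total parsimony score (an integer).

JU@0: {T} ∪ {C} = {C,T} (union, +1)
QT@0: {T} ∪ {C} = {C,T} (union, +1)
JQTU@0: {C,T} ∩ {C,T} = {C,T} (intersection, +0)
JQTUZ@0: {C,T} ∩ {C} = {C} (intersection, +0)
JU@1: {G} ∩ {G} = {G} (intersection, +0)
QT@1: {A} ∪ {T} = {A,T} (union, +1)
JQTU@1: {G} ∪ {A,T} = {A,G,T} (union, +1)
JQTUZ@1: {A,G,T} ∩ {G} = {G} (intersection, +0)
JU@2: {A} ∪ {C} = {A,C} (union, +1)
QT@2: {C} ∪ {A} = {A,C} (union, +1)
JQTU@2: {A,C} ∩ {A,C} = {A,C} (intersection, +0)
JQTUZ@2: {A,C} ∪ {T} = {A,C,T} (union, +1)
JU@3: {G} ∪ {C} = {C,G} (union, +1)
QT@3: {C} ∪ {A} = {A,C} (union, +1)
JQTU@3: {C,G} ∩ {A,C} = {C} (intersection, +0)
JQTUZ@3: {C} ∪ {A} = {A,C} (union, +1)
JU@4: {G} ∩ {G} = {G} (intersection, +0)
QT@4: {G} ∩ {G} = {G} (intersection, +0)
JQTU@4: {G} ∩ {G} = {G} (intersection, +0)
JQTUZ@4: {G} ∪ {C} = {C,G} (union, +1)
JU@5: {C} ∩ {C} = {C} (intersection, +0)
QT@5: {C} ∪ {G} = {C,G} (union, +1)
JQTU@5: {C} ∩ {C,G} = {C} (intersection, +0)
JQTUZ@5: {C} ∩ {C} = {C} (intersection, +0)
per-site changes: [2, 2, 3, 3, 1, 1]; total = 12

12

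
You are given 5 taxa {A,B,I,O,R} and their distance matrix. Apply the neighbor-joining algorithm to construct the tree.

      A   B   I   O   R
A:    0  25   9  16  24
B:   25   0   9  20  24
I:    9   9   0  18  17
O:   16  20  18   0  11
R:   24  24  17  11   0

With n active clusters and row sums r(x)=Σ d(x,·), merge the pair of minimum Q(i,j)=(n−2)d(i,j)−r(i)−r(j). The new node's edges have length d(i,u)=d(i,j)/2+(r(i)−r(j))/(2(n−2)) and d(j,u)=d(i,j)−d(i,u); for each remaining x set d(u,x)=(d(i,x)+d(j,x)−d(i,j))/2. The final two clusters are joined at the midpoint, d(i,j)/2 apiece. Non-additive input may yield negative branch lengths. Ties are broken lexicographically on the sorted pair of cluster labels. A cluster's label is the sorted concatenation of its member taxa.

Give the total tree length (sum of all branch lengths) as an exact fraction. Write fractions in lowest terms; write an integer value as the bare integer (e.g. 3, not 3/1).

307/8

1. join O+R (d=11, Q=-108) ⇒ OR; edges |O|=11/3, |R|=22/3
  updated: d(A,OR)=29/2, d(B,OR)=33/2, d(I,OR)=12
2. join A+OR (d=29/2, Q=-125/2) ⇒ AOR; edges |A|=69/8, |OR|=47/8
  updated: d(AOR,B)=27/2, d(AOR,I)=13/4
3. join AOR+B (d=27/2, Q=-103/4) ⇒ ABOR; edges |AOR|=31/8, |B|=77/8
  updated: d(ABOR,I)=-5/8
4. join ABOR+I (d=-5/8) ⇒ ABIOR; edges |ABOR|=-5/16, |I|=-5/16
final tree: (((A:69/8,(O:11/3,R:22/3):47/8):31/8,B:77/8):-5/16,I:-5/16)
total length: 307/8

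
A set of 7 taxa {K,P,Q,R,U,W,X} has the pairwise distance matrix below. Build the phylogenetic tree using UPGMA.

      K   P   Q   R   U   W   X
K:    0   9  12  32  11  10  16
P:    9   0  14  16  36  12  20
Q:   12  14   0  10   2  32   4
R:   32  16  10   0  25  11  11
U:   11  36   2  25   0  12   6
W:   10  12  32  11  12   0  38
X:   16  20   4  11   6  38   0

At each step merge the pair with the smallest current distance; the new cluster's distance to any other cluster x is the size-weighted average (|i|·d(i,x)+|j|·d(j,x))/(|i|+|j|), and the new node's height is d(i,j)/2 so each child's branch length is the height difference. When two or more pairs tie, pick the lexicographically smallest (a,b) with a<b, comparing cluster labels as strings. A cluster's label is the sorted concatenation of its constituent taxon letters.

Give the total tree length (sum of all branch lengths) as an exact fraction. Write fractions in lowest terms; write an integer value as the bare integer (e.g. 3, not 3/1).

42

step 1: merge (Q,U) at d=2; branch lengths Q→1, U→1; new cluster QU
  updated: d(K,QU)=23/2, d(P,QU)=25, d(QU,R)=35/2, d(QU,W)=22, d(QU,X)=5
step 2: merge (QU,X) at d=5; branch lengths QU→3/2, X→5/2; new cluster QUX
  updated: d(K,QUX)=13, d(P,QUX)=70/3, d(QUX,R)=46/3, d(QUX,W)=82/3
step 3: merge (K,P) at d=9; branch lengths K→9/2, P→9/2; new cluster KP
  updated: d(KP,QUX)=109/6, d(KP,R)=24, d(KP,W)=11
step 4: merge (KP,W) at d=11; branch lengths KP→1, W→11/2; new cluster KPW
  updated: d(KPW,QUX)=191/9, d(KPW,R)=59/3
step 5: merge (QUX,R) at d=46/3; branch lengths QUX→31/6, R→23/3; new cluster QRUX
  updated: d(KPW,QRUX)=125/6
step 6: merge (KPW,QRUX) at d=125/6; branch lengths KPW→59/12, QRUX→11/4; new cluster KPQRUWX
final tree: (((K:9/2,P:9/2):1,W:11/2):59/12,(((Q:1,U:1):3/2,X:5/2):31/6,R:23/3):11/4)
total length: 42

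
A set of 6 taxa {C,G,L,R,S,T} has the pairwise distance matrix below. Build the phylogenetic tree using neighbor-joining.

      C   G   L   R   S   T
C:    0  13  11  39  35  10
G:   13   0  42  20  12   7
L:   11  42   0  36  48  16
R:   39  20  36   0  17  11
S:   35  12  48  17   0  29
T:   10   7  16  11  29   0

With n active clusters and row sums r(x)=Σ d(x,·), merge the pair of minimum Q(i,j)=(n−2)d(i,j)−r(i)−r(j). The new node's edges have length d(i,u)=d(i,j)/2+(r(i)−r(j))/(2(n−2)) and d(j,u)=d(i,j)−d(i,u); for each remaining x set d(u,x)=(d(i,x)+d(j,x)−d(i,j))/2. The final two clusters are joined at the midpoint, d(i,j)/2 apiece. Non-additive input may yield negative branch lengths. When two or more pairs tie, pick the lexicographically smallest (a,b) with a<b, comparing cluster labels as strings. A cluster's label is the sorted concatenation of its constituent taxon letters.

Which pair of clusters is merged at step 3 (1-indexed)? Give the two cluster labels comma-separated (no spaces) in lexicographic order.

step 1: merge (C,L) at d=11, Q=-217; branch lengths C→-1/8, L→89/8; new cluster CL
  updated: d(CL,G)=22, d(CL,R)=32, d(CL,S)=36, d(CL,T)=15/2
step 2: merge (CL,T) at d=15/2, Q=-259/2; branch lengths CL→131/12, T→-41/12; new cluster CLT
  updated: d(CLT,G)=43/4, d(CLT,R)=71/4, d(CLT,S)=115/4
step 3: merge (CLT,G) at d=43/4, Q=-157/2; branch lengths CLT→9, G→7/4; new cluster CGLT
  updated: d(CGLT,R)=27/2, d(CGLT,S)=15
step 4: merge (CGLT,R) at d=27/2, Q=-91/2; branch lengths CGLT→23/4, R→31/4; new cluster CGLRT
  updated: d(CGLRT,S)=37/4
step 5: merge (CGLRT,S) at d=37/4; branch lengths CGLRT→37/8, S→37/8; new cluster CGLRST
final tree: (((((C:-1/8,L:89/8):131/12,T:-41/12):9,G:7/4):23/4,R:31/4):37/8,S:37/8)
total length: 52

CLT,G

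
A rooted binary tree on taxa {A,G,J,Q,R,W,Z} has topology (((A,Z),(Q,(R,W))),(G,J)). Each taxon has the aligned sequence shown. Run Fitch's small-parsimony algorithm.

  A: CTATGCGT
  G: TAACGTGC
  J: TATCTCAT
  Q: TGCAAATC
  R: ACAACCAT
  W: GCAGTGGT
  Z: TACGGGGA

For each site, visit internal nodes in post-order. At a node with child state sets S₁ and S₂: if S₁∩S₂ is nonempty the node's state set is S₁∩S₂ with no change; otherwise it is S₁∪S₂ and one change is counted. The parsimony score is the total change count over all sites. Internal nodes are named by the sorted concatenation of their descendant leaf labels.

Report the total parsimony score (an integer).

AZ@0: {C} ∪ {T} = {C,T} (union, +1)
RW@0: {A} ∪ {G} = {A,G} (union, +1)
QRW@0: {T} ∪ {A,G} = {A,G,T} (union, +1)
AQRWZ@0: {C,T} ∩ {A,G,T} = {T} (intersection, +0)
GJ@0: {T} ∩ {T} = {T} (intersection, +0)
AGJQRWZ@0: {T} ∩ {T} = {T} (intersection, +0)
AZ@1: {T} ∪ {A} = {A,T} (union, +1)
RW@1: {C} ∩ {C} = {C} (intersection, +0)
QRW@1: {G} ∪ {C} = {C,G} (union, +1)
AQRWZ@1: {A,T} ∪ {C,G} = {A,C,G,T} (union, +1)
GJ@1: {A} ∩ {A} = {A} (intersection, +0)
AGJQRWZ@1: {A,C,G,T} ∩ {A} = {A} (intersection, +0)
AZ@2: {A} ∪ {C} = {A,C} (union, +1)
RW@2: {A} ∩ {A} = {A} (intersection, +0)
QRW@2: {C} ∪ {A} = {A,C} (union, +1)
AQRWZ@2: {A,C} ∩ {A,C} = {A,C} (intersection, +0)
GJ@2: {A} ∪ {T} = {A,T} (union, +1)
AGJQRWZ@2: {A,C} ∩ {A,T} = {A} (intersection, +0)
AZ@3: {T} ∪ {G} = {G,T} (union, +1)
RW@3: {A} ∪ {G} = {A,G} (union, +1)
QRW@3: {A} ∩ {A,G} = {A} (intersection, +0)
AQRWZ@3: {G,T} ∪ {A} = {A,G,T} (union, +1)
GJ@3: {C} ∩ {C} = {C} (intersection, +0)
AGJQRWZ@3: {A,G,T} ∪ {C} = {A,C,G,T} (union, +1)
AZ@4: {G} ∩ {G} = {G} (intersection, +0)
RW@4: {C} ∪ {T} = {C,T} (union, +1)
QRW@4: {A} ∪ {C,T} = {A,C,T} (union, +1)
AQRWZ@4: {G} ∪ {A,C,T} = {A,C,G,T} (union, +1)
GJ@4: {G} ∪ {T} = {G,T} (union, +1)
AGJQRWZ@4: {A,C,G,T} ∩ {G,T} = {G,T} (intersection, +0)
AZ@5: {C} ∪ {G} = {C,G} (union, +1)
RW@5: {C} ∪ {G} = {C,G} (union, +1)
QRW@5: {A} ∪ {C,G} = {A,C,G} (union, +1)
AQRWZ@5: {C,G} ∩ {A,C,G} = {C,G} (intersection, +0)
GJ@5: {T} ∪ {C} = {C,T} (union, +1)
AGJQRWZ@5: {C,G} ∩ {C,T} = {C} (intersection, +0)
AZ@6: {G} ∩ {G} = {G} (intersection, +0)
RW@6: {A} ∪ {G} = {A,G} (union, +1)
QRW@6: {T} ∪ {A,G} = {A,G,T} (union, +1)
AQRWZ@6: {G} ∩ {A,G,T} = {G} (intersection, +0)
GJ@6: {G} ∪ {A} = {A,G} (union, +1)
AGJQRWZ@6: {G} ∩ {A,G} = {G} (intersection, +0)
AZ@7: {T} ∪ {A} = {A,T} (union, +1)
RW@7: {T} ∩ {T} = {T} (intersection, +0)
QRW@7: {C} ∪ {T} = {C,T} (union, +1)
AQRWZ@7: {A,T} ∩ {C,T} = {T} (intersection, +0)
GJ@7: {C} ∪ {T} = {C,T} (union, +1)
AGJQRWZ@7: {T} ∩ {C,T} = {T} (intersection, +0)
per-site changes: [3, 3, 3, 4, 4, 4, 3, 3]; total = 27

27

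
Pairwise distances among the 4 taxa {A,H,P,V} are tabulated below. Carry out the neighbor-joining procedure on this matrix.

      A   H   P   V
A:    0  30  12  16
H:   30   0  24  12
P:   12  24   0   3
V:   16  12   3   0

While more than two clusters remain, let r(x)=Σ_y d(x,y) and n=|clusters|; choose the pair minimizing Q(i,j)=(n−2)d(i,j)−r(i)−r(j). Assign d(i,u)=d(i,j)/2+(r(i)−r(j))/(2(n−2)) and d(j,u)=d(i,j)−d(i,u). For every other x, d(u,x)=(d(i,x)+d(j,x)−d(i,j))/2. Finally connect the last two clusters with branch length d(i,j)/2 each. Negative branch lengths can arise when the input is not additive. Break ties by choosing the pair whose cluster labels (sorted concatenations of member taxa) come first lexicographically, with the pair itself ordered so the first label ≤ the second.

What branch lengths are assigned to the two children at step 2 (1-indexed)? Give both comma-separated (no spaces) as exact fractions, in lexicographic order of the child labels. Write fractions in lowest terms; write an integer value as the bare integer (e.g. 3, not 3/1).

25/4,59/4

iteration 1: select A,P (d=12, Q=-73); attach at lengths (43/4, 5/4); label the merged cluster AP
  updated: d(AP,H)=21, d(AP,V)=7/2
iteration 2: select AP,H (d=21, Q=-73/2); attach at lengths (25/4, 59/4); label the merged cluster AHP
  updated: d(AHP,V)=-11/4
iteration 3: select AHP,V (d=-11/4); attach at lengths (-11/8, -11/8); label the merged cluster AHPV
final tree: (((A:43/4,P:5/4):25/4,H:59/4):-11/8,V:-11/8)
total length: 121/4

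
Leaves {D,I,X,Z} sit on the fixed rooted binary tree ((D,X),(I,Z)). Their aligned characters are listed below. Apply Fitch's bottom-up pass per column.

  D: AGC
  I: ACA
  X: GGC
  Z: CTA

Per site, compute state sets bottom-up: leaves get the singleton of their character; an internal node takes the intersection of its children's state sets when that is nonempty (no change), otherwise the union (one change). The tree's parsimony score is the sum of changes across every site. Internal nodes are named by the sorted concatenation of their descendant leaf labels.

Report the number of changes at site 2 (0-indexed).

1

site 0, node DX: D={A} ∪ X={G} → {A,G} (+1)
site 0, node IZ: I={A} ∪ Z={C} → {A,C} (+1)
site 0, node DIXZ: DX={A,G} ∩ IZ={A,C} → {A} (+0)
site 1, node DX: D={G} ∩ X={G} → {G} (+0)
site 1, node IZ: I={C} ∪ Z={T} → {C,T} (+1)
site 1, node DIXZ: DX={G} ∪ IZ={C,T} → {C,G,T} (+1)
site 2, node DX: D={C} ∩ X={C} → {C} (+0)
site 2, node IZ: I={A} ∩ Z={A} → {A} (+0)
site 2, node DIXZ: DX={C} ∪ IZ={A} → {A,C} (+1)
per-site changes: [2, 2, 1]; total = 5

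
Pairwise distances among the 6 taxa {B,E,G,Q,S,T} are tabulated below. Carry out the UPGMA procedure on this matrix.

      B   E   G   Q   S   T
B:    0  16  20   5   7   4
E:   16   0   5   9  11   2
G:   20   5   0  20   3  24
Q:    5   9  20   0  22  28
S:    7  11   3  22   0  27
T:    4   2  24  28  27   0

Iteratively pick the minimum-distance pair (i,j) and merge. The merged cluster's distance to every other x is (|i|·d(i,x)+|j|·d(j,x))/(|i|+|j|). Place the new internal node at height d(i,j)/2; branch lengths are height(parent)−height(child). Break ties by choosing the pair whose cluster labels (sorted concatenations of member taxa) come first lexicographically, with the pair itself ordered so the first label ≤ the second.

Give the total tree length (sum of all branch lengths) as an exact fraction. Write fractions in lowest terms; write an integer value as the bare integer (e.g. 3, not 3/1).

iteration 1: select E,T (d=2); attach at lengths (1, 1); label the merged cluster ET
  updated: d(B,ET)=10, d(ET,G)=29/2, d(ET,Q)=37/2, d(ET,S)=19
iteration 2: select G,S (d=3); attach at lengths (3/2, 3/2); label the merged cluster GS
  updated: d(B,GS)=27/2, d(ET,GS)=67/4, d(GS,Q)=21
iteration 3: select B,Q (d=5); attach at lengths (5/2, 5/2); label the merged cluster BQ
  updated: d(BQ,ET)=57/4, d(BQ,GS)=69/4
iteration 4: select BQ,ET (d=57/4); attach at lengths (37/8, 49/8); label the merged cluster BEQT
  updated: d(BEQT,GS)=17
iteration 5: select BEQT,GS (d=17); attach at lengths (11/8, 7); label the merged cluster BEGQST
final tree: (((B:5/2,Q:5/2):37/8,(E:1,T:1):49/8):11/8,(G:3/2,S:3/2):7)
total length: 233/8

233/8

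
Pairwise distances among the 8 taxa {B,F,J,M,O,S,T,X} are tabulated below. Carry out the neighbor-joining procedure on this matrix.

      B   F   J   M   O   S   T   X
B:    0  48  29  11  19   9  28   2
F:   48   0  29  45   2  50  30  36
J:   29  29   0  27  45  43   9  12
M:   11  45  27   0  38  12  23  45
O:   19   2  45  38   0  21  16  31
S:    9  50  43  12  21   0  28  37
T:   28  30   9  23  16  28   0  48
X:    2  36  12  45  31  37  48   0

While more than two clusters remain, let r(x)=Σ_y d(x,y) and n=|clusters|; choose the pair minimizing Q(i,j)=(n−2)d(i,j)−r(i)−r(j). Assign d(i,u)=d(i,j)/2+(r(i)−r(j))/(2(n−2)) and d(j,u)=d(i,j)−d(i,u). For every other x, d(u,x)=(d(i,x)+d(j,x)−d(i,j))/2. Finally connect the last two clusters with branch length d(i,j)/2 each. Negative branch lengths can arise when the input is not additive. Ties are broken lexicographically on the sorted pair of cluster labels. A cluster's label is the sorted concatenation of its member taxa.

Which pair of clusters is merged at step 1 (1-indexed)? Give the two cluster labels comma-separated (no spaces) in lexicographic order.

iteration 1: select F,O (d=2, Q=-400); attach at lengths (20/3, -14/3); label the merged cluster FO
  updated: d(B,FO)=65/2, d(FO,J)=36, d(FO,M)=81/2, d(FO,S)=69/2, d(FO,T)=22, d(FO,X)=65/2
iteration 2: select B,X (d=2, Q=-278); attach at lengths (-11/2, 15/2); label the merged cluster BX
  updated: d(BX,FO)=63/2, d(BX,J)=39/2, d(BX,M)=27, d(BX,S)=22, d(BX,T)=37
iteration 3: select M,S (d=12, Q=-221); attach at lengths (19/4, 29/4); label the merged cluster MS
  updated: d(BX,MS)=37/2, d(FO,MS)=63/2, d(J,MS)=29, d(MS,T)=39/2
iteration 4: select J,T (d=9, Q=-154); attach at lengths (11/2, 7/2); label the merged cluster JT
  updated: d(BX,JT)=95/4, d(FO,JT)=49/2, d(JT,MS)=79/4
iteration 5: select BX,MS (d=37/2, Q=-213/2); attach at lengths (41/4, 33/4); label the merged cluster BMSX
  updated: d(BMSX,FO)=89/4, d(BMSX,JT)=25/2
iteration 6: select BMSX,FO (d=89/4, Q=-237/4); attach at lengths (41/8, 137/8); label the merged cluster BFMOSX
  updated: d(BFMOSX,JT)=59/8
iteration 7: select BFMOSX,JT (d=59/8); attach at lengths (59/16, 59/16); label the merged cluster BFJMOSTX
final tree: ((((B:-11/2,X:15/2):41/4,(M:19/4,S:29/4):33/4):41/8,(F:20/3,O:-14/3):137/8):59/16,(J:11/2,T:7/2):59/16)
total length: 585/8

F,O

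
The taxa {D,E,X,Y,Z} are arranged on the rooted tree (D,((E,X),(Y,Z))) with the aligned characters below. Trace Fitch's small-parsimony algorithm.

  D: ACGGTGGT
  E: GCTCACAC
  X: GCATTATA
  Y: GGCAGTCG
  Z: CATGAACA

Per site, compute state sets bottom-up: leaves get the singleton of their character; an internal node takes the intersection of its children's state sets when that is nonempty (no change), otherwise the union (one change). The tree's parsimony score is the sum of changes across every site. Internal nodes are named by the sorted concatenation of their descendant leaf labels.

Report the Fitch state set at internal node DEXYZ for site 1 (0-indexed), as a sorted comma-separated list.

EX@0: {G} ∩ {G} = {G} (intersection, +0)
YZ@0: {G} ∪ {C} = {C,G} (union, +1)
EXYZ@0: {G} ∩ {C,G} = {G} (intersection, +0)
DEXYZ@0: {A} ∪ {G} = {A,G} (union, +1)
EX@1: {C} ∩ {C} = {C} (intersection, +0)
YZ@1: {G} ∪ {A} = {A,G} (union, +1)
EXYZ@1: {C} ∪ {A,G} = {A,C,G} (union, +1)
DEXYZ@1: {C} ∩ {A,C,G} = {C} (intersection, +0)
EX@2: {T} ∪ {A} = {A,T} (union, +1)
YZ@2: {C} ∪ {T} = {C,T} (union, +1)
EXYZ@2: {A,T} ∩ {C,T} = {T} (intersection, +0)
DEXYZ@2: {G} ∪ {T} = {G,T} (union, +1)
EX@3: {C} ∪ {T} = {C,T} (union, +1)
YZ@3: {A} ∪ {G} = {A,G} (union, +1)
EXYZ@3: {C,T} ∪ {A,G} = {A,C,G,T} (union, +1)
DEXYZ@3: {G} ∩ {A,C,G,T} = {G} (intersection, +0)
EX@4: {A} ∪ {T} = {A,T} (union, +1)
YZ@4: {G} ∪ {A} = {A,G} (union, +1)
EXYZ@4: {A,T} ∩ {A,G} = {A} (intersection, +0)
DEXYZ@4: {T} ∪ {A} = {A,T} (union, +1)
EX@5: {C} ∪ {A} = {A,C} (union, +1)
YZ@5: {T} ∪ {A} = {A,T} (union, +1)
EXYZ@5: {A,C} ∩ {A,T} = {A} (intersection, +0)
DEXYZ@5: {G} ∪ {A} = {A,G} (union, +1)
EX@6: {A} ∪ {T} = {A,T} (union, +1)
YZ@6: {C} ∩ {C} = {C} (intersection, +0)
EXYZ@6: {A,T} ∪ {C} = {A,C,T} (union, +1)
DEXYZ@6: {G} ∪ {A,C,T} = {A,C,G,T} (union, +1)
EX@7: {C} ∪ {A} = {A,C} (union, +1)
YZ@7: {G} ∪ {A} = {A,G} (union, +1)
EXYZ@7: {A,C} ∩ {A,G} = {A} (intersection, +0)
DEXYZ@7: {T} ∪ {A} = {A,T} (union, +1)
per-site changes: [2, 2, 3, 3, 3, 3, 3, 3]; total = 22

C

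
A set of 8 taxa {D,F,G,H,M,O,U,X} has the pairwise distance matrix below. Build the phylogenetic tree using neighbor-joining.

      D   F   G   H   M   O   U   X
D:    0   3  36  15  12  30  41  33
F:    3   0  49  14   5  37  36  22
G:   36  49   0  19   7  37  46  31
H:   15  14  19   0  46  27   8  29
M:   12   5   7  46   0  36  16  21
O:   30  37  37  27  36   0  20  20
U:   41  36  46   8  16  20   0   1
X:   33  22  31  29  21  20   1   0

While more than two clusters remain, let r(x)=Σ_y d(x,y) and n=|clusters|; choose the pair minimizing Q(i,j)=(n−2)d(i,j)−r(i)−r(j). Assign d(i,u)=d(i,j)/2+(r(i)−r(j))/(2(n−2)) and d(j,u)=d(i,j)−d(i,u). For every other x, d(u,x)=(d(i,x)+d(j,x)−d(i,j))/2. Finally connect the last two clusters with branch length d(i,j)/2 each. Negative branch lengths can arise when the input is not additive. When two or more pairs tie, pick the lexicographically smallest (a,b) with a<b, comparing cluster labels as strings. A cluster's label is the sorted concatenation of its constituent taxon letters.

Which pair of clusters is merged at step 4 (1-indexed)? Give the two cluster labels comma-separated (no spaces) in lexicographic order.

1. join G+M (d=7, Q=-326) ⇒ GM; edges |G|=31/3, |M|=-10/3
  updated: d(D,GM)=41/2, d(F,GM)=47/2, d(GM,H)=29, d(GM,O)=33, d(GM,U)=55/2, d(GM,X)=45/2
2. join D+F (d=3, Q=-263) ⇒ DF; edges |D|=11/5, |F|=4/5
  updated: d(DF,GM)=41/2, d(DF,H)=13, d(DF,O)=32, d(DF,U)=37, d(DF,X)=26
3. join U+X (d=1, Q=-188) ⇒ UX; edges |U|=-1/8, |X|=9/8
  updated: d(DF,UX)=31, d(GM,UX)=49/2, d(H,UX)=18, d(O,UX)=39/2
4. join O+UX (d=39/2, Q=-146) ⇒ OUX; edges |O|=77/6, |UX|=20/3
  updated: d(DF,OUX)=87/4, d(GM,OUX)=19, d(H,OUX)=51/4
5. join DF+H (d=13, Q=-84) ⇒ DFH; edges |DF|=53/8, |H|=51/8
  updated: d(DFH,GM)=73/4, d(DFH,OUX)=43/4
6. join DFH+GM (d=73/4, Q=-48) ⇒ DFGHM; edges |DFH|=5, |GM|=53/4
  updated: d(DFGHM,OUX)=23/4
7. join DFGHM+OUX (d=23/4) ⇒ DFGHMOUX; edges |DFGHM|=23/8, |OUX|=23/8
final tree: ((((D:11/5,F:4/5):53/8,H:51/8):5,(G:31/3,M:-10/3):53/4):23/8,(O:77/6,(U:-1/8,X:9/8):20/3):23/8)
total length: 135/2

O,UX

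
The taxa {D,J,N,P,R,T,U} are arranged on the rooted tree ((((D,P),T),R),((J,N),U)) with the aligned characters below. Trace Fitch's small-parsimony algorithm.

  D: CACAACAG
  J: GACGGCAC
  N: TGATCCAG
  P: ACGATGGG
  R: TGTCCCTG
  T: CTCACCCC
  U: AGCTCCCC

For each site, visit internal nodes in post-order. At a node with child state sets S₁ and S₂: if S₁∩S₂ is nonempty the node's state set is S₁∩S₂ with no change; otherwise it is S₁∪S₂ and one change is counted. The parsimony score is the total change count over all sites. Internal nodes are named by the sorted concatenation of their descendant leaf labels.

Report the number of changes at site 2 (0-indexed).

[col 0] DP: children D:{C}, P:{A} ∪→ {A,C}; cost 1
[col 0] DPT: children DP:{A,C}, T:{C} ∩→ {C}; cost 0
[col 0] DPRT: children DPT:{C}, R:{T} ∪→ {C,T}; cost 1
[col 0] JN: children J:{G}, N:{T} ∪→ {G,T}; cost 1
[col 0] JNU: children JN:{G,T}, U:{A} ∪→ {A,G,T}; cost 1
[col 0] DJNPRTU: children DPRT:{C,T}, JNU:{A,G,T} ∩→ {T}; cost 0
[col 1] DP: children D:{A}, P:{C} ∪→ {A,C}; cost 1
[col 1] DPT: children DP:{A,C}, T:{T} ∪→ {A,C,T}; cost 1
[col 1] DPRT: children DPT:{A,C,T}, R:{G} ∪→ {A,C,G,T}; cost 1
[col 1] JN: children J:{A}, N:{G} ∪→ {A,G}; cost 1
[col 1] JNU: children JN:{A,G}, U:{G} ∩→ {G}; cost 0
[col 1] DJNPRTU: children DPRT:{A,C,G,T}, JNU:{G} ∩→ {G}; cost 0
[col 2] DP: children D:{C}, P:{G} ∪→ {C,G}; cost 1
[col 2] DPT: children DP:{C,G}, T:{C} ∩→ {C}; cost 0
[col 2] DPRT: children DPT:{C}, R:{T} ∪→ {C,T}; cost 1
[col 2] JN: children J:{C}, N:{A} ∪→ {A,C}; cost 1
[col 2] JNU: children JN:{A,C}, U:{C} ∩→ {C}; cost 0
[col 2] DJNPRTU: children DPRT:{C,T}, JNU:{C} ∩→ {C}; cost 0
[col 3] DP: children D:{A}, P:{A} ∩→ {A}; cost 0
[col 3] DPT: children DP:{A}, T:{A} ∩→ {A}; cost 0
[col 3] DPRT: children DPT:{A}, R:{C} ∪→ {A,C}; cost 1
[col 3] JN: children J:{G}, N:{T} ∪→ {G,T}; cost 1
[col 3] JNU: children JN:{G,T}, U:{T} ∩→ {T}; cost 0
[col 3] DJNPRTU: children DPRT:{A,C}, JNU:{T} ∪→ {A,C,T}; cost 1
[col 4] DP: children D:{A}, P:{T} ∪→ {A,T}; cost 1
[col 4] DPT: children DP:{A,T}, T:{C} ∪→ {A,C,T}; cost 1
[col 4] DPRT: children DPT:{A,C,T}, R:{C} ∩→ {C}; cost 0
[col 4] JN: children J:{G}, N:{C} ∪→ {C,G}; cost 1
[col 4] JNU: children JN:{C,G}, U:{C} ∩→ {C}; cost 0
[col 4] DJNPRTU: children DPRT:{C}, JNU:{C} ∩→ {C}; cost 0
[col 5] DP: children D:{C}, P:{G} ∪→ {C,G}; cost 1
[col 5] DPT: children DP:{C,G}, T:{C} ∩→ {C}; cost 0
[col 5] DPRT: children DPT:{C}, R:{C} ∩→ {C}; cost 0
[col 5] JN: children J:{C}, N:{C} ∩→ {C}; cost 0
[col 5] JNU: children JN:{C}, U:{C} ∩→ {C}; cost 0
[col 5] DJNPRTU: children DPRT:{C}, JNU:{C} ∩→ {C}; cost 0
[col 6] DP: children D:{A}, P:{G} ∪→ {A,G}; cost 1
[col 6] DPT: children DP:{A,G}, T:{C} ∪→ {A,C,G}; cost 1
[col 6] DPRT: children DPT:{A,C,G}, R:{T} ∪→ {A,C,G,T}; cost 1
[col 6] JN: children J:{A}, N:{A} ∩→ {A}; cost 0
[col 6] JNU: children JN:{A}, U:{C} ∪→ {A,C}; cost 1
[col 6] DJNPRTU: children DPRT:{A,C,G,T}, JNU:{A,C} ∩→ {A,C}; cost 0
[col 7] DP: children D:{G}, P:{G} ∩→ {G}; cost 0
[col 7] DPT: children DP:{G}, T:{C} ∪→ {C,G}; cost 1
[col 7] DPRT: children DPT:{C,G}, R:{G} ∩→ {G}; cost 0
[col 7] JN: children J:{C}, N:{G} ∪→ {C,G}; cost 1
[col 7] JNU: children JN:{C,G}, U:{C} ∩→ {C}; cost 0
[col 7] DJNPRTU: children DPRT:{G}, JNU:{C} ∪→ {C,G}; cost 1
per-site changes: [4, 4, 3, 3, 3, 1, 4, 3]; total = 25

3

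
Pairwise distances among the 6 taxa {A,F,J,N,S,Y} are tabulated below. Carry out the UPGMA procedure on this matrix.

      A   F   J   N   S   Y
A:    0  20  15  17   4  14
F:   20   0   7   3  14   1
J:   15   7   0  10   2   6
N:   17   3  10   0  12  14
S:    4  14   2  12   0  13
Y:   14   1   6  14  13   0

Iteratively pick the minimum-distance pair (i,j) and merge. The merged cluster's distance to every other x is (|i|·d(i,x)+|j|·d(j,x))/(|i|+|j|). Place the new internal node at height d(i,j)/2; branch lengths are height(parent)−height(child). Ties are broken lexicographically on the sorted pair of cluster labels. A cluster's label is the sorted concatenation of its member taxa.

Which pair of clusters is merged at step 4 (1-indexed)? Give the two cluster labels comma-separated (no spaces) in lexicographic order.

A,JS

iteration 1: select F,Y (d=1); attach at lengths (1/2, 1/2); label the merged cluster FY
  updated: d(A,FY)=17, d(FY,J)=13/2, d(FY,N)=17/2, d(FY,S)=27/2
iteration 2: select J,S (d=2); attach at lengths (1, 1); label the merged cluster JS
  updated: d(A,JS)=19/2, d(FY,JS)=10, d(JS,N)=11
iteration 3: select FY,N (d=17/2); attach at lengths (15/4, 17/4); label the merged cluster FNY
  updated: d(A,FNY)=17, d(FNY,JS)=31/3
iteration 4: select A,JS (d=19/2); attach at lengths (19/4, 15/4); label the merged cluster AJS
  updated: d(AJS,FNY)=113/9
iteration 5: select AJS,FNY (d=113/9); attach at lengths (55/36, 73/36); label the merged cluster AFJNSY
final tree: ((A:19/4,(J:1,S:1):15/4):55/36,((F:1/2,Y:1/2):15/4,N:17/4):73/36)
total length: 415/18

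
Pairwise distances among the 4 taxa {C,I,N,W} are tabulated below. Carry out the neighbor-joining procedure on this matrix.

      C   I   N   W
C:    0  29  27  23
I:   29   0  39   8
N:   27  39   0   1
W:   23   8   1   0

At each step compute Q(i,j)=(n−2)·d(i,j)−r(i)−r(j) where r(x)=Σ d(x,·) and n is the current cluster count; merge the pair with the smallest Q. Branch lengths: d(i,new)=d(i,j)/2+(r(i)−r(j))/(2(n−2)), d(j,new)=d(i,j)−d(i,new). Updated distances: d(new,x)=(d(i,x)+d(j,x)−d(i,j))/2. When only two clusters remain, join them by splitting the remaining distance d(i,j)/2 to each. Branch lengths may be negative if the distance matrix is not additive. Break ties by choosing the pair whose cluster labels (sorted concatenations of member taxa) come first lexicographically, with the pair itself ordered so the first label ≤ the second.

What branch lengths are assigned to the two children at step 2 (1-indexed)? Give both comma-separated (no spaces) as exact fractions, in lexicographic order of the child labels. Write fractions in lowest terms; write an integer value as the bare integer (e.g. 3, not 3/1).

step 1: merge (C,I) at d=29, Q=-97; branch lengths C→61/4, I→55/4; new cluster CI
  updated: d(CI,N)=37/2, d(CI,W)=1
step 2: merge (CI,N) at d=37/2, Q=-41/2; branch lengths CI→37/4, N→37/4; new cluster CIN
  updated: d(CIN,W)=-33/4
step 3: merge (CIN,W) at d=-33/4; branch lengths CIN→-33/8, W→-33/8; new cluster CINW
final tree: (((C:61/4,I:55/4):37/4,N:37/4):-33/8,W:-33/8)
total length: 157/4

37/4,37/4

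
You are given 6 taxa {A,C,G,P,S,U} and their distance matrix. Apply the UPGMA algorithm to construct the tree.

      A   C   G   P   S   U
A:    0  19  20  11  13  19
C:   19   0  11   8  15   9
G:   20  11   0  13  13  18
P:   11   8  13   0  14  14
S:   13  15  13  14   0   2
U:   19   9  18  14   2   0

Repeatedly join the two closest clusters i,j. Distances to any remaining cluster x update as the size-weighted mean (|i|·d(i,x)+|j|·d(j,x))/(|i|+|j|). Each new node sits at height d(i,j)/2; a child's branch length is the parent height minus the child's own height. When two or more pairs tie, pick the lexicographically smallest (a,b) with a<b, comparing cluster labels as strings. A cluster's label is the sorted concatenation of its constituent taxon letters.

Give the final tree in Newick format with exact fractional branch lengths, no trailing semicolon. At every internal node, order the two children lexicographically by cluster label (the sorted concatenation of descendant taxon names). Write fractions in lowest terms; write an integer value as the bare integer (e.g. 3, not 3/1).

iteration 1: select S,U (d=2); attach at lengths (1, 1); label the merged cluster SU
  updated: d(A,SU)=16, d(C,SU)=12, d(G,SU)=31/2, d(P,SU)=14
iteration 2: select C,P (d=8); attach at lengths (4, 4); label the merged cluster CP
  updated: d(A,CP)=15, d(CP,G)=12, d(CP,SU)=13
iteration 3: select CP,G (d=12); attach at lengths (2, 6); label the merged cluster CGP
  updated: d(A,CGP)=50/3, d(CGP,SU)=83/6
iteration 4: select CGP,SU (d=83/6); attach at lengths (11/12, 71/12); label the merged cluster CGPSU
  updated: d(A,CGPSU)=82/5
iteration 5: select A,CGPSU (d=82/5); attach at lengths (41/5, 77/60); label the merged cluster ACGPSU
final tree: (A:41/5,(((C:4,P:4):2,G:6):11/12,(S:1,U:1):71/12):77/60)
total length: 2059/60

(A:41/5,(((C:4,P:4):2,G:6):11/12,(S:1,U:1):71/12):77/60)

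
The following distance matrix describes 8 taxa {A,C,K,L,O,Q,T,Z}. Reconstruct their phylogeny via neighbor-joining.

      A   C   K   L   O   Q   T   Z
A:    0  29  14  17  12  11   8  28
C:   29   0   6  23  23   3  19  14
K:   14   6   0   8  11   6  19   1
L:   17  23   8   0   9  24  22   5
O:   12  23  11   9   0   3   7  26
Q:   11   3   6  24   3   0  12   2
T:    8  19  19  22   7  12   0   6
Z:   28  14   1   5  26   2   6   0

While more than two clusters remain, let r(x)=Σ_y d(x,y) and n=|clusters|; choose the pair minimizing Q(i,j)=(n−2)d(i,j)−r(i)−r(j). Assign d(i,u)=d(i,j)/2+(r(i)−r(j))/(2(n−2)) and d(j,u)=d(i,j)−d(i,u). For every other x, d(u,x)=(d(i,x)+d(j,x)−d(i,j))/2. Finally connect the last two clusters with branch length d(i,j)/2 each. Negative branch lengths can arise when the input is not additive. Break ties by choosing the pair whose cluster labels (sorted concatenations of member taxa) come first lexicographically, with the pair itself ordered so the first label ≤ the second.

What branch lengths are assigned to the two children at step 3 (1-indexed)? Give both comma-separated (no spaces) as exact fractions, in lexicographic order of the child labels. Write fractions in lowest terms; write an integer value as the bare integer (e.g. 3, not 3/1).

step 1: merge (A,T) at d=8, Q=-164; branch lengths A→37/6, T→11/6; new cluster AT
  updated: d(AT,C)=20, d(AT,K)=25/2, d(AT,L)=31/2, d(AT,O)=11/2, d(AT,Q)=15/2, d(AT,Z)=13
step 2: merge (AT,O) at d=11/2, Q=-124; branch lengths AT→12/5, O→31/10; new cluster AOT
  updated: d(AOT,C)=75/4, d(AOT,K)=9, d(AOT,L)=19/2, d(AOT,Q)=5/2, d(AOT,Z)=67/4
step 3: merge (C,Q) at d=3, Q=-361/4; branch lengths C→157/32, Q→-61/32; new cluster CQ
  updated: d(AOT,CQ)=73/8, d(CQ,K)=9/2, d(CQ,L)=22, d(CQ,Z)=13/2
step 4: merge (AOT,L) at d=19/2, Q=-483/8; branch lengths AOT→227/48, L→229/48; new cluster ALOT
  updated: d(ALOT,CQ)=173/16, d(ALOT,K)=15/4, d(ALOT,Z)=49/8
step 5: merge (ALOT,K) at d=15/4, Q=-359/16; branch lengths ALOT→303/64, K→-63/64; new cluster AKLOT
  updated: d(AKLOT,CQ)=185/32, d(AKLOT,Z)=27/16
step 6: merge (AKLOT,CQ) at d=185/32, Q=-447/32; branch lengths AKLOT→31/64, CQ→339/64; new cluster ACKLOQT
  updated: d(ACKLOQT,Z)=77/64
step 7: merge (ACKLOQT,Z) at d=77/64; branch lengths ACKLOQT→77/128, Z→77/128; new cluster ACKLOQTZ
final tree: ((((((A:37/6,T:11/6):12/5,O:31/10):227/48,L:229/48):303/64,K:-63/64):31/64,(C:157/32,Q:-61/32):339/64):77/128,Z:77/128)
total length: 2351/64

157/32,-61/32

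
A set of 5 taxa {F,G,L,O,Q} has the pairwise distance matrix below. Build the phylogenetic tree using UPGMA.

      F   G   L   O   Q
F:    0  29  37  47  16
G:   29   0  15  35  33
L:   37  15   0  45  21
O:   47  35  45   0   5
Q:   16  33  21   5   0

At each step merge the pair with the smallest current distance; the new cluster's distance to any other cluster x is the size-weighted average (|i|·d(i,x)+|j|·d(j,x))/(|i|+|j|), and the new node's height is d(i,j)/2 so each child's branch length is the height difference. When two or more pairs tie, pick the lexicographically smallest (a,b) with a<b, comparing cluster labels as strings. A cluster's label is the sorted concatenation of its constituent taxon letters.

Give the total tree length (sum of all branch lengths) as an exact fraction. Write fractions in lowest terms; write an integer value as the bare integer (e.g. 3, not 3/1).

iteration 1: select O,Q (d=5); attach at lengths (5/2, 5/2); label the merged cluster OQ
  updated: d(F,OQ)=63/2, d(G,OQ)=34, d(L,OQ)=33
iteration 2: select G,L (d=15); attach at lengths (15/2, 15/2); label the merged cluster GL
  updated: d(F,GL)=33, d(GL,OQ)=67/2
iteration 3: select F,OQ (d=63/2); attach at lengths (63/4, 53/4); label the merged cluster FOQ
  updated: d(FOQ,GL)=100/3
iteration 4: select FOQ,GL (d=100/3); attach at lengths (11/12, 55/6); label the merged cluster FGLOQ
final tree: ((F:63/4,(O:5/2,Q:5/2):53/4):11/12,(G:15/2,L:15/2):55/6)
total length: 709/12

709/12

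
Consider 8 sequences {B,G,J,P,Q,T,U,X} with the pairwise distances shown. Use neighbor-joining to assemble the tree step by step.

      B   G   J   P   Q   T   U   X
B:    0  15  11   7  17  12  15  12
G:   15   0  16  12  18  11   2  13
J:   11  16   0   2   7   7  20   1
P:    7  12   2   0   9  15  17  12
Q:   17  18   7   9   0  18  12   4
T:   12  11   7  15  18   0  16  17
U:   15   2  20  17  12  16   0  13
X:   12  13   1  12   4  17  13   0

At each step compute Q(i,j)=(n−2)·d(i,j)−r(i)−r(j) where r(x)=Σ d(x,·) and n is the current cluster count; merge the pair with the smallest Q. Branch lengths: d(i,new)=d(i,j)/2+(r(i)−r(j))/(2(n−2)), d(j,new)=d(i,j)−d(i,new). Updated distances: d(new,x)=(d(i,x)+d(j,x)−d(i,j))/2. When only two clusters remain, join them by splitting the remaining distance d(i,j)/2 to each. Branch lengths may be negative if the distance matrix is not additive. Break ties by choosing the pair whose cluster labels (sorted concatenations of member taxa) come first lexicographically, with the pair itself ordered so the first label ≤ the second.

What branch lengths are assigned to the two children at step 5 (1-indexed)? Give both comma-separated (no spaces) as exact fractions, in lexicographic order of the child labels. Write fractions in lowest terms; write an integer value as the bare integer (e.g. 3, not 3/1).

iteration 1: select G,U (d=2, Q=-170); attach at lengths (1/3, 5/3); label the merged cluster GU
  updated: d(B,GU)=14, d(GU,J)=17, d(GU,P)=27/2, d(GU,Q)=14, d(GU,T)=25/2, d(GU,X)=12
iteration 2: select Q,X (d=4, Q=-107); attach at lengths (31/10, 9/10); label the merged cluster QX
  updated: d(B,QX)=25/2, d(GU,QX)=11, d(J,QX)=2, d(P,QX)=17/2, d(QX,T)=31/2
iteration 3: select J,QX (d=2, Q=-161/2); attach at lengths (-5/16, 37/16); label the merged cluster JQX
  updated: d(B,JQX)=43/4, d(GU,JQX)=13, d(JQX,P)=17/4, d(JQX,T)=41/4
iteration 4: select GU,T (d=25/2, Q=-261/4); attach at lengths (163/24, 137/24); label the merged cluster GTU
  updated: d(B,GTU)=27/4, d(GTU,JQX)=43/8, d(GTU,P)=8
iteration 5: select B,GTU (d=27/4, Q=-249/8); attach at lengths (143/32, 73/32); label the merged cluster BGTU
  updated: d(BGTU,JQX)=75/16, d(BGTU,P)=33/8
iteration 6: select BGTU,JQX (d=75/16, Q=-209/16); attach at lengths (73/32, 77/32); label the merged cluster BGJQTUX
  updated: d(BGJQTUX,P)=59/32
iteration 7: select BGJQTUX,P (d=59/32); attach at lengths (59/64, 59/64); label the merged cluster BGJPQTUX
final tree: (((B:143/32,((G:1/3,U:5/3):163/24,T:137/24):73/32):73/32,(J:-5/16,(Q:31/10,X:9/10):37/16):77/32):59/64,P:59/64)
total length: 1081/32

143/32,73/32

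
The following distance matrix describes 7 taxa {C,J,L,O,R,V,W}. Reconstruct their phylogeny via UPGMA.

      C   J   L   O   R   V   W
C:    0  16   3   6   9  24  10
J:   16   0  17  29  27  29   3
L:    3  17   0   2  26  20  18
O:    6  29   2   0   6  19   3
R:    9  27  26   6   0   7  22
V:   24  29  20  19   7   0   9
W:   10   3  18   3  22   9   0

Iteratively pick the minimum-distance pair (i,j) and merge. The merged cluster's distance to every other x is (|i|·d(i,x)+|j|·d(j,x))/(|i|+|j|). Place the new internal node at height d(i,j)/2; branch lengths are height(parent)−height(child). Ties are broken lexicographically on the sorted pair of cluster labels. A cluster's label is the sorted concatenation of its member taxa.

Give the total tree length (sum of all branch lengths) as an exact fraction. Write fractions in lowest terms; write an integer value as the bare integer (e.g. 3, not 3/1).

351/10

iteration 1: select L,O (d=2); attach at lengths (1, 1); label the merged cluster LO
  updated: d(C,LO)=9/2, d(J,LO)=23, d(LO,R)=16, d(LO,V)=39/2, d(LO,W)=21/2
iteration 2: select J,W (d=3); attach at lengths (3/2, 3/2); label the merged cluster JW
  updated: d(C,JW)=13, d(JW,LO)=67/4, d(JW,R)=49/2, d(JW,V)=19
iteration 3: select C,LO (d=9/2); attach at lengths (9/4, 5/4); label the merged cluster CLO
  updated: d(CLO,JW)=31/2, d(CLO,R)=41/3, d(CLO,V)=21
iteration 4: select R,V (d=7); attach at lengths (7/2, 7/2); label the merged cluster RV
  updated: d(CLO,RV)=52/3, d(JW,RV)=87/4
iteration 5: select CLO,JW (d=31/2); attach at lengths (11/2, 25/4); label the merged cluster CJLOW
  updated: d(CJLOW,RV)=191/10
iteration 6: select CJLOW,RV (d=191/10); attach at lengths (9/5, 121/20); label the merged cluster CJLORVW
final tree: (((C:9/4,(L:1,O:1):5/4):11/2,(J:3/2,W:3/2):25/4):9/5,(R:7/2,V:7/2):121/20)
total length: 351/10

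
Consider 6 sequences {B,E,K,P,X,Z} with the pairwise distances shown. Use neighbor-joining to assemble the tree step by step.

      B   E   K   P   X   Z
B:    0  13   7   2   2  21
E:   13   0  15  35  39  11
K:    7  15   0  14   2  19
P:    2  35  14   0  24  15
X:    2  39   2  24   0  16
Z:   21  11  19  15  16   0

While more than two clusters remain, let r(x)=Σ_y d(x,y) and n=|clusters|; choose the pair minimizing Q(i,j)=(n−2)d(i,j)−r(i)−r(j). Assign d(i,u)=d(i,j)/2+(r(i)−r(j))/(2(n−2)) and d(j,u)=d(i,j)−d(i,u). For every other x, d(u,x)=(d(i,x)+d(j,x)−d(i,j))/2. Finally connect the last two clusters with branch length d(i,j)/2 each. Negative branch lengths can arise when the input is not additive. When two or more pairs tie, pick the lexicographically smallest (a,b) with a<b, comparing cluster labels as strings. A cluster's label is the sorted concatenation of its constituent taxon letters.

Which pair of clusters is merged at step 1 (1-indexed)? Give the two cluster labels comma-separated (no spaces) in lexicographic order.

E,Z

step 1: merge (E,Z) at d=11, Q=-151; branch lengths E→75/8, Z→13/8; new cluster EZ
  updated: d(B,EZ)=23/2, d(EZ,K)=23/2, d(EZ,P)=39/2, d(EZ,X)=22
step 2: merge (K,X) at d=2, Q=-157/2; branch lengths K→-19/12, X→43/12; new cluster KX
  updated: d(B,KX)=7/2, d(EZ,KX)=63/4, d(KX,P)=18
step 3: merge (B,P) at d=2, Q=-105/2; branch lengths B→-37/8, P→53/8; new cluster BP
  updated: d(BP,EZ)=29/2, d(BP,KX)=39/4
step 4: merge (BP,EZ) at d=29/2, Q=-40; branch lengths BP→17/4, EZ→41/4; new cluster BEPZ
  updated: d(BEPZ,KX)=11/2
step 5: merge (BEPZ,KX) at d=11/2; branch lengths BEPZ→11/4, KX→11/4; new cluster BEKPXZ
final tree: (((B:-37/8,P:53/8):17/4,(E:75/8,Z:13/8):41/4):11/4,(K:-19/12,X:43/12):11/4)
total length: 35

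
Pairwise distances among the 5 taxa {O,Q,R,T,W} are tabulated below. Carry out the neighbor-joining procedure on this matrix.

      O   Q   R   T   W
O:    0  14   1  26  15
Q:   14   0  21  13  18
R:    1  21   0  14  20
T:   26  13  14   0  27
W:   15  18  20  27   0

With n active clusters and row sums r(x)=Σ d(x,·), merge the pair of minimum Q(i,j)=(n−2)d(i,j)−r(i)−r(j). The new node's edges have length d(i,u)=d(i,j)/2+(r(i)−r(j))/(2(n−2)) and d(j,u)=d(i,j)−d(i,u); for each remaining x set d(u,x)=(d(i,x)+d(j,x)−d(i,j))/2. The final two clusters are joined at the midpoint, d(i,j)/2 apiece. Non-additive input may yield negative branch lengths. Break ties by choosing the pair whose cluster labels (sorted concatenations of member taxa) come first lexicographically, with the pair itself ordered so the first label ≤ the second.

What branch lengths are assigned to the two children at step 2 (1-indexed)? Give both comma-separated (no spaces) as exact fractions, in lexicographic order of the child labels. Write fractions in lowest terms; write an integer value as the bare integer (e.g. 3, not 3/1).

51/8,85/8

1. join O+R (d=1, Q=-109) ⇒ OR; edges |O|=1/2, |R|=1/2
  updated: d(OR,Q)=17, d(OR,T)=39/2, d(OR,W)=17
2. join OR+W (d=17, Q=-163/2) ⇒ ORW; edges |OR|=51/8, |W|=85/8
  updated: d(ORW,Q)=9, d(ORW,T)=59/4
3. join ORW+Q (d=9, Q=-147/4) ⇒ OQRW; edges |ORW|=43/8, |Q|=29/8
  updated: d(OQRW,T)=75/8
4. join OQRW+T (d=75/8) ⇒ OQRTW; edges |OQRW|=75/16, |T|=75/16
final tree: ((((O:1/2,R:1/2):51/8,W:85/8):43/8,Q:29/8):75/16,T:75/16)
total length: 291/8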